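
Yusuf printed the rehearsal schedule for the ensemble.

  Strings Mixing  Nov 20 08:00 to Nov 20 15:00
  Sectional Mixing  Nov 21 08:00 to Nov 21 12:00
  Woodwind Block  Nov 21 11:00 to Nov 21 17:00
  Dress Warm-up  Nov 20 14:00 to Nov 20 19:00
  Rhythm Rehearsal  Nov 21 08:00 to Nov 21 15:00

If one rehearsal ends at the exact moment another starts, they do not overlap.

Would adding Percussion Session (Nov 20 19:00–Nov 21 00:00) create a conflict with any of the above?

Strings Mixing: ends Nov 20 15:00 at or before Percussion Session starts Nov 20 19:00 → clear.
Dress Warm-up: ends Nov 20 19:00 at or before Percussion Session starts Nov 20 19:00 → clear.
Rhythm Rehearsal: starts Nov 21 08:00 at or after Percussion Session ends Nov 21 00:00 → clear.
Sectional Mixing: starts Nov 21 08:00 at or after Percussion Session ends Nov 21 00:00 → clear.
Woodwind Block: starts Nov 21 11:00 at or after Percussion Session ends Nov 21 00:00 → clear.

No — it doesn't clash with anything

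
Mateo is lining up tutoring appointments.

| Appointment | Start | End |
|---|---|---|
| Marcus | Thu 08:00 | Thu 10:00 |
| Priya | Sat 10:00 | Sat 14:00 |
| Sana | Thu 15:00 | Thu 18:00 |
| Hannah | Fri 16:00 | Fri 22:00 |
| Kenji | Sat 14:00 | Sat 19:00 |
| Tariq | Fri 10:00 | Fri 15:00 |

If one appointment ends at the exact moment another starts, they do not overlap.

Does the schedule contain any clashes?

No

Check each pair: they overlap iff neither finishes before the other starts.
Sorted by start: Marcus, Sana, Tariq, Hannah, Priya, Kenji.
Sana starts after Marcus ends; Marcus is clear from here.
Tariq starts after Sana ends; Sana is clear from here.
Hannah starts after Tariq ends; Tariq is clear from here.
Priya starts after Hannah ends; Hannah is clear from here.
Kenji starts exactly when Priya ends (back-to-back, no overlap).
Every pair is clear; the schedule has no overlaps.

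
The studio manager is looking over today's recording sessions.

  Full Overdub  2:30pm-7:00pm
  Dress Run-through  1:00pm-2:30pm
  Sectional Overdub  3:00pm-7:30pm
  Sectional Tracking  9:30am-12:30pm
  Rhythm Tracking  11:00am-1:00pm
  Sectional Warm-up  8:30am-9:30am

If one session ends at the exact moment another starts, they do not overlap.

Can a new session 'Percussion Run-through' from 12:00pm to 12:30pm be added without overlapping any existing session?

No — it overlaps Rhythm Tracking, Sectional Tracking

Sectional Warm-up: ends 9:30am at or before Percussion Run-through starts 12:00pm → clear.
Sectional Tracking: starts 9:30am before Percussion Run-through ends 12:30pm, and ends 12:30pm after Percussion Run-through starts 12:00pm → overlap.
Rhythm Tracking: starts 11:00am before Percussion Run-through ends 12:30pm, and ends 1:00pm after Percussion Run-through starts 12:00pm → overlap.
Dress Run-through: starts 1:00pm at or after Percussion Run-through ends 12:30pm → clear.
Full Overdub: starts 2:30pm at or after Percussion Run-through ends 12:30pm → clear.
Sectional Overdub: starts 3:00pm at or after Percussion Run-through ends 12:30pm → clear.
Percussion Run-through overlaps Sectional Tracking, Rhythm Tracking.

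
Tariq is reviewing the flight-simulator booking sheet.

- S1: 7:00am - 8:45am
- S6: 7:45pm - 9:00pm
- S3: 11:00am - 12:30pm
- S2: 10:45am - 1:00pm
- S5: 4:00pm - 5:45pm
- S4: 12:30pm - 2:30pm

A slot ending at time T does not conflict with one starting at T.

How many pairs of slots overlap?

2

Two intervals overlap when each starts before the other ends.
Sorted by start: S1, S2, S3, S4, S5, S6.
S2 starts after S1 ends — done with S1.
S3 starts before S2 ends → S2 and S3 overlap.
S4 starts before S2 ends → S2 and S4 overlap.
S5 starts after S2 ends — done with S2.
S4 starts exactly when S3 ends (back-to-back, no overlap) — done with S3.
S5 starts after S4 ends — done with S4.
S6 starts after S5 ends.
Overlapping pairs: S2 & S3, S2 & S4 — 2 in total.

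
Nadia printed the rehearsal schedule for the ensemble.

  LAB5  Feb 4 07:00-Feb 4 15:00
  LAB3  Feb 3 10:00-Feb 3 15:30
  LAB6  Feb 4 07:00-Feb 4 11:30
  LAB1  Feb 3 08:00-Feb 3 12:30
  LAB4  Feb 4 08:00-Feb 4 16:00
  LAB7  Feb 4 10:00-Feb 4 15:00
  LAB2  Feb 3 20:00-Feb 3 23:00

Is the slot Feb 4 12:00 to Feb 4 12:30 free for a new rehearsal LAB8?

No — it overlaps LAB4, LAB5, LAB7

LAB1: ends Feb 3 12:30 at or before LAB8 starts Feb 4 12:00 → clear.
LAB3: ends Feb 3 15:30 at or before LAB8 starts Feb 4 12:00 → clear.
LAB2: ends Feb 3 23:00 at or before LAB8 starts Feb 4 12:00 → clear.
LAB5: starts Feb 4 07:00 before LAB8 ends Feb 4 12:30, and ends Feb 4 15:00 after LAB8 starts Feb 4 12:00 → overlap.
LAB6: ends Feb 4 11:30 at or before LAB8 starts Feb 4 12:00 → clear.
LAB4: starts Feb 4 08:00 before LAB8 ends Feb 4 12:30, and ends Feb 4 16:00 after LAB8 starts Feb 4 12:00 → overlap.
LAB7: starts Feb 4 10:00 before LAB8 ends Feb 4 12:30, and ends Feb 4 15:00 after LAB8 starts Feb 4 12:00 → overlap.
LAB8 overlaps LAB4, LAB5, LAB7.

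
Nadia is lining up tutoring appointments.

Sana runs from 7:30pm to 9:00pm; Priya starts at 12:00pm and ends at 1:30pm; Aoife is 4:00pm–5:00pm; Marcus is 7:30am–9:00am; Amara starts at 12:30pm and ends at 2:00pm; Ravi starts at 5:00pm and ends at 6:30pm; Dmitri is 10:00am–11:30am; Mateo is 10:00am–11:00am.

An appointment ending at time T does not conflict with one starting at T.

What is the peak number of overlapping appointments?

Walk through starts and ends in time order (an end at T is processed before a start at T):
7:30am start Marcus → 1
9:00am end Marcus → 0
10:00am start Dmitri → 1
10:00am start Mateo → 2
11:00am end Mateo → 1
11:30am end Dmitri → 0
12:00pm start Priya → 1
12:30pm start Amara → 2
1:30pm end Priya → 1
2:00pm end Amara → 0
4:00pm start Aoife → 1
5:00pm end Aoife → 0
5:00pm start Ravi → 1
6:30pm end Ravi → 0
7:30pm start Sana → 1
9:00pm end Sana → 0
Peak is 2, at 10:00am (Dmitri, Mateo).

2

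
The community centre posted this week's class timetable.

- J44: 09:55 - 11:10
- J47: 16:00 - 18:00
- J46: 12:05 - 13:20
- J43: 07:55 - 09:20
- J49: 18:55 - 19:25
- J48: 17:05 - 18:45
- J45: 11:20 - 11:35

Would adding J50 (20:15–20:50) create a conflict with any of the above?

J43: ends 09:20 at or before J50 starts 20:15 → clear.
J44: ends 11:10 at or before J50 starts 20:15 → clear.
J45: ends 11:35 at or before J50 starts 20:15 → clear.
J46: ends 13:20 at or before J50 starts 20:15 → clear.
J47: ends 18:00 at or before J50 starts 20:15 → clear.
J48: ends 18:45 at or before J50 starts 20:15 → clear.
J49: ends 19:25 at or before J50 starts 20:15 → clear.

No — it doesn't clash with anything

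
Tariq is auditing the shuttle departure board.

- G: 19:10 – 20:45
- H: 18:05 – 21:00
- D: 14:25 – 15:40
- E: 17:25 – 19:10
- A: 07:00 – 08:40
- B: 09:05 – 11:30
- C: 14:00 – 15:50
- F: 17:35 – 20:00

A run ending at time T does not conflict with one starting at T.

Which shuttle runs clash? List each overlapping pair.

C & D, E & F, E & H, F & G, F & H, G & H

Sorted by start: A, B, C, D, E, F, H, G.
B starts after A ends — done with A.
C starts after B ends — done with B.
D starts before C ends → C and D overlap.
E starts after C ends — done with C.
E starts after D ends — done with D.
F starts before E ends → E and F overlap.
H starts before E ends → E and H overlap.
G starts exactly when E ends (back-to-back, no overlap).
H starts before F ends → F and H overlap.
G starts before F ends → F and G overlap.
G starts before H ends → H and G overlap.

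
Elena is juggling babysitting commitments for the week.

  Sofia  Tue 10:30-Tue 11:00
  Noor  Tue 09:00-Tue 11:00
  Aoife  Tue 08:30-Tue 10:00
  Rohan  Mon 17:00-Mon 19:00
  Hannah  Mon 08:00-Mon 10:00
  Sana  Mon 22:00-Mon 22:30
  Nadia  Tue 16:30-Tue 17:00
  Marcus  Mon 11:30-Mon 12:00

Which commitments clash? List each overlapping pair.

Sorted by start: Hannah, Marcus, Rohan, Sana, Aoife, Noor, Sofia, Nadia.
Marcus starts after Hannah ends — done with Hannah.
Rohan starts after Marcus ends — done with Marcus.
Sana starts after Rohan ends — done with Rohan.
Aoife starts after Sana ends — done with Sana.
Noor starts before Aoife ends → Aoife and Noor overlap.
Sofia starts after Aoife ends — done with Aoife.
Sofia starts before Noor ends → Noor and Sofia overlap.
Nadia starts after Noor ends.
Nadia starts after Sofia ends.

Aoife & Noor, Noor & Sofia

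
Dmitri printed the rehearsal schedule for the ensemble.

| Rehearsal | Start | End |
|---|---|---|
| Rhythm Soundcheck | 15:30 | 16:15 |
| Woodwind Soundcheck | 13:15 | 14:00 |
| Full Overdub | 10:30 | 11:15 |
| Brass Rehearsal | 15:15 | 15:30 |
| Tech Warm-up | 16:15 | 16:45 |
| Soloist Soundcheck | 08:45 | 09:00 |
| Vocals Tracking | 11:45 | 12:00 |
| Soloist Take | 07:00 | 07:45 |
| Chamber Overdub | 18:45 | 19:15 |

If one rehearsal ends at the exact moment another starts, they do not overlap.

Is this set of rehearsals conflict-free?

Sorted by start: Soloist Take, Soloist Soundcheck, Full Overdub, Vocals Tracking, Woodwind Soundcheck, Brass Rehearsal, Rhythm Soundcheck, Tech Warm-up, Chamber Overdub.
Soloist Soundcheck starts after Soloist Take ends; Soloist Take is clear from here.
Full Overdub starts after Soloist Soundcheck ends; Soloist Soundcheck is clear from here.
Vocals Tracking starts after Full Overdub ends; Full Overdub is clear from here.
Woodwind Soundcheck starts after Vocals Tracking ends; Vocals Tracking is clear from here.
Brass Rehearsal starts after Woodwind Soundcheck ends; Woodwind Soundcheck is clear from here.
Rhythm Soundcheck starts exactly when Brass Rehearsal ends (back-to-back, no overlap); Brass Rehearsal is clear from here.
Tech Warm-up starts exactly when Rhythm Soundcheck ends (back-to-back, no overlap); Rhythm Soundcheck is clear from here.
Chamber Overdub starts after Tech Warm-up ends.
Every pair is clear; the schedule has no overlaps.

Yes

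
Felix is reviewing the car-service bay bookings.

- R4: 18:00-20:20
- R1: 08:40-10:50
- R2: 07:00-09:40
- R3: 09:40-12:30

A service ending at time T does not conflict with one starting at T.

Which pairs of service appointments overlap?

R1 & R2, R1 & R3

Sorted by start: R2, R1, R3, R4.
R1 starts before R2 ends → R2 and R1 overlap.
R3 starts exactly when R2 ends (back-to-back, no overlap) — done with R2.
R3 starts before R1 ends → R1 and R3 overlap.
R4 starts after R1 ends.
R4 starts after R3 ends.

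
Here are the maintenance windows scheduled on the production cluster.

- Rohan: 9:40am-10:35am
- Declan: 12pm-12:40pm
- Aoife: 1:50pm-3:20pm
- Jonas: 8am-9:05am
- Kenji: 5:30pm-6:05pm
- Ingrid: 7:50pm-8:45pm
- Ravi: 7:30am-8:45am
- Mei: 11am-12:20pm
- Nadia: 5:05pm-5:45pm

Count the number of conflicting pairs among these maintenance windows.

3

Sorted by start: Ravi, Jonas, Rohan, Mei, Declan, Aoife, Nadia, Kenji, Ingrid.
Jonas starts before Ravi ends → Ravi and Jonas overlap.
Rohan starts after Ravi ends, so Ravi has no further overlaps.
Rohan starts after Jonas ends, so Jonas has no further overlaps.
Mei starts after Rohan ends, so Rohan has no further overlaps.
Declan starts before Mei ends → Mei and Declan overlap.
Aoife starts after Mei ends, so Mei has no further overlaps.
Aoife starts after Declan ends, so Declan has no further overlaps.
Nadia starts after Aoife ends, so Aoife has no further overlaps.
Kenji starts before Nadia ends → Nadia and Kenji overlap.
Ingrid starts after Nadia ends.
Ingrid starts after Kenji ends.
Overlapping pairs: Declan & Mei, Jonas & Ravi, Kenji & Nadia — 3 in total.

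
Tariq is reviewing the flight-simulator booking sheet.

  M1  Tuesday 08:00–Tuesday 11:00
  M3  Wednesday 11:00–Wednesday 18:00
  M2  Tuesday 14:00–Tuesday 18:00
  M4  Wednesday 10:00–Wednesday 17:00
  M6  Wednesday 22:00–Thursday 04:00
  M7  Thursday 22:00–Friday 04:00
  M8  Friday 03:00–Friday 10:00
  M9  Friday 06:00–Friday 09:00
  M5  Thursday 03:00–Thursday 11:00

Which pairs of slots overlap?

Sorted by start: M1, M2, M4, M3, M6, M5, M7, M8, M9.
M2 starts after M1 ends; M1 is clear from here.
M4 starts after M2 ends; M2 is clear from here.
M3 starts before M4 ends → M4 and M3 overlap.
M6 starts after M4 ends; M4 is clear from here.
M6 starts after M3 ends; M3 is clear from here.
M5 starts before M6 ends → M6 and M5 overlap.
M7 starts after M6 ends; M6 is clear from here.
M7 starts after M5 ends; M5 is clear from here.
M8 starts before M7 ends → M7 and M8 overlap.
M9 starts after M7 ends.
M9 starts before M8 ends → M8 and M9 overlap.

M3 & M4, M5 & M6, M7 & M8, M8 & M9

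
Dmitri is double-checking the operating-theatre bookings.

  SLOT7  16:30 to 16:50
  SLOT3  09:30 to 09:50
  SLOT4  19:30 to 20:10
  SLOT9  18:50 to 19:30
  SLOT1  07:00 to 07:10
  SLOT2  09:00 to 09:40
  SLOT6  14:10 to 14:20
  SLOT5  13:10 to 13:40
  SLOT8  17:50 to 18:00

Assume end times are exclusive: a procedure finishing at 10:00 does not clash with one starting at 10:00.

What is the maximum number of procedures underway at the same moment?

2

Sweep the timeline, counting +1 at each start and −1 at each end (ends before starts at a tie):
07:00 start SLOT1 → 1
07:10 end SLOT1 → 0
09:00 start SLOT2 → 1
09:30 start SLOT3 → 2
09:40 end SLOT2 → 1
09:50 end SLOT3 → 0
13:10 start SLOT5 → 1
13:40 end SLOT5 → 0
14:10 start SLOT6 → 1
14:20 end SLOT6 → 0
16:30 start SLOT7 → 1
16:50 end SLOT7 → 0
17:50 start SLOT8 → 1
18:00 end SLOT8 → 0
18:50 start SLOT9 → 1
19:30 end SLOT9 → 0
19:30 start SLOT4 → 1
20:10 end SLOT4 → 0
Peak is 2, at 09:30 (SLOT2, SLOT3).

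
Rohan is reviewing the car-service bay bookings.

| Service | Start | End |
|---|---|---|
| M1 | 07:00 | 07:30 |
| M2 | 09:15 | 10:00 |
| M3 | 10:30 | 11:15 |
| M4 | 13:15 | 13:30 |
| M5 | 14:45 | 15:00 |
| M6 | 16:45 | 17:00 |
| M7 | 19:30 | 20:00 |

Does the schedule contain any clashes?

Check each pair: they overlap iff neither finishes before the other starts.
Sorted by start: M1, M2, M3, M4, M5, M6, M7.
M2 starts after M1 ends — done with M1.
M3 starts after M2 ends — done with M2.
M4 starts after M3 ends — done with M3.
M5 starts after M4 ends — done with M4.
M6 starts after M5 ends — done with M5.
M7 starts after M6 ends.
Every pair is clear; the schedule has no overlaps.

No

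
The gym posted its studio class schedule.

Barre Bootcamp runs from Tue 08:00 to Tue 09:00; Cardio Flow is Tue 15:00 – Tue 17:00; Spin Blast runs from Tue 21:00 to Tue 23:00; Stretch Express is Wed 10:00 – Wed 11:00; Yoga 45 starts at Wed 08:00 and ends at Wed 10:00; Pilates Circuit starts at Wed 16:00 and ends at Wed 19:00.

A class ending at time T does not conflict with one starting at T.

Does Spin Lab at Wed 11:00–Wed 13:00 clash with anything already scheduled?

Barre Bootcamp: ends Tue 09:00 at or before Spin Lab starts Wed 11:00 → clear.
Cardio Flow: ends Tue 17:00 at or before Spin Lab starts Wed 11:00 → clear.
Spin Blast: ends Tue 23:00 at or before Spin Lab starts Wed 11:00 → clear.
Yoga 45: ends Wed 10:00 at or before Spin Lab starts Wed 11:00 → clear.
Stretch Express: ends Wed 11:00 at or before Spin Lab starts Wed 11:00 → clear.
Pilates Circuit: starts Wed 16:00 at or after Spin Lab ends Wed 13:00 → clear.

No — it doesn't clash with anything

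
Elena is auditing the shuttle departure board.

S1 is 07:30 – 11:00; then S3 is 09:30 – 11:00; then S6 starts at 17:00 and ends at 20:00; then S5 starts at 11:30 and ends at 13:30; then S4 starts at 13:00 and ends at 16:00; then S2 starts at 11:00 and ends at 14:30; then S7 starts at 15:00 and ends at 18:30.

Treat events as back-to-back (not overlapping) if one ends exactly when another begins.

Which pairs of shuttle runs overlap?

S1 & S3, S2 & S4, S2 & S5, S4 & S5, S4 & S7, S6 & S7

Two intervals overlap when each starts before the other ends.
Sorted by start: S1, S3, S2, S5, S4, S7, S6.
S3 starts before S1 ends → S1 and S3 overlap.
S2 starts exactly when S1 ends (back-to-back, no overlap), so S1 has no further overlaps.
S2 starts exactly when S3 ends (back-to-back, no overlap), so S3 has no further overlaps.
S5 starts before S2 ends → S2 and S5 overlap.
S4 starts before S2 ends → S2 and S4 overlap.
S7 starts after S2 ends, so S2 has no further overlaps.
S4 starts before S5 ends → S5 and S4 overlap.
S7 starts after S5 ends, so S5 has no further overlaps.
S7 starts before S4 ends → S4 and S7 overlap.
S6 starts after S4 ends.
S6 starts before S7 ends → S7 and S6 overlap.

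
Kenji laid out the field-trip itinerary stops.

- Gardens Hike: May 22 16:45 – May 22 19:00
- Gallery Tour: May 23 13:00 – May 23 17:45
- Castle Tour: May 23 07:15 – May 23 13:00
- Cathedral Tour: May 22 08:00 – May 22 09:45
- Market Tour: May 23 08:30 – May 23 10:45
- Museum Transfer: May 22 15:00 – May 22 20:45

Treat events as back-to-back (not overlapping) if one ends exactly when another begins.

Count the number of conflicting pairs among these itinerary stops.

2

Sorted by start: Cathedral Tour, Museum Transfer, Gardens Hike, Castle Tour, Market Tour, Gallery Tour.
Museum Transfer starts after Cathedral Tour ends; Cathedral Tour is clear from here.
Gardens Hike starts before Museum Transfer ends → Museum Transfer and Gardens Hike overlap.
Castle Tour starts after Museum Transfer ends; Museum Transfer is clear from here.
Castle Tour starts after Gardens Hike ends; Gardens Hike is clear from here.
Market Tour starts before Castle Tour ends → Castle Tour and Market Tour overlap.
Gallery Tour starts exactly when Castle Tour ends (back-to-back, no overlap).
Gallery Tour starts after Market Tour ends.
Overlapping pairs: Castle Tour & Market Tour, Gardens Hike & Museum Transfer — 2 in total.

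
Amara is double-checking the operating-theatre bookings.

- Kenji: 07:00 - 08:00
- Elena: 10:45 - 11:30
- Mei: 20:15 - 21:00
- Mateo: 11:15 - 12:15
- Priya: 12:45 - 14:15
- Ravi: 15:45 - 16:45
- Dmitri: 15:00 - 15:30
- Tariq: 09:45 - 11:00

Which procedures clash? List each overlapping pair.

Elena & Mateo, Elena & Tariq

Two intervals overlap when each starts before the other ends.
Sorted by start: Kenji, Tariq, Elena, Mateo, Priya, Dmitri, Ravi, Mei.
Tariq starts after Kenji ends — done with Kenji.
Elena starts before Tariq ends → Tariq and Elena overlap.
Mateo starts after Tariq ends — done with Tariq.
Mateo starts before Elena ends → Elena and Mateo overlap.
Priya starts after Elena ends — done with Elena.
Priya starts after Mateo ends — done with Mateo.
Dmitri starts after Priya ends — done with Priya.
Ravi starts after Dmitri ends — done with Dmitri.
Mei starts after Ravi ends.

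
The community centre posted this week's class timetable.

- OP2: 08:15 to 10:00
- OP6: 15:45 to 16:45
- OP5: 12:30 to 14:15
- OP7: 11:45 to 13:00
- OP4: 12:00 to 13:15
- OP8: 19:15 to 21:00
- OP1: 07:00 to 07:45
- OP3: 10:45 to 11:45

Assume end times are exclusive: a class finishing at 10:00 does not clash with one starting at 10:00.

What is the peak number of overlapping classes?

Sort all start/end points and keep a running count:
07:00 start OP1 → 1
07:45 end OP1 → 0
08:15 start OP2 → 1
10:00 end OP2 → 0
10:45 start OP3 → 1
11:45 end OP3 → 0
11:45 start OP7 → 1
12:00 start OP4 → 2
12:30 start OP5 → 3
13:00 end OP7 → 2
13:15 end OP4 → 1
14:15 end OP5 → 0
15:45 start OP6 → 1
16:45 end OP6 → 0
19:15 start OP8 → 1
21:00 end OP8 → 0
Peak is 3, at 12:30 (OP4, OP5, OP7).

3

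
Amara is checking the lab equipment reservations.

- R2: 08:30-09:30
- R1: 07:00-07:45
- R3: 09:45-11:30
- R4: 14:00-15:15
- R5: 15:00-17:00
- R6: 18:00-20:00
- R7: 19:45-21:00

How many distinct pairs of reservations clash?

Sorted by start: R1, R2, R3, R4, R5, R6, R7.
R2 starts after R1 ends — done with R1.
R3 starts after R2 ends — done with R2.
R4 starts after R3 ends — done with R3.
R5 starts before R4 ends → R4 and R5 overlap.
R6 starts after R4 ends — done with R4.
R6 starts after R5 ends — done with R5.
R7 starts before R6 ends → R6 and R7 overlap.
Overlapping pairs: R4 & R5, R6 & R7 — 2 in total.

2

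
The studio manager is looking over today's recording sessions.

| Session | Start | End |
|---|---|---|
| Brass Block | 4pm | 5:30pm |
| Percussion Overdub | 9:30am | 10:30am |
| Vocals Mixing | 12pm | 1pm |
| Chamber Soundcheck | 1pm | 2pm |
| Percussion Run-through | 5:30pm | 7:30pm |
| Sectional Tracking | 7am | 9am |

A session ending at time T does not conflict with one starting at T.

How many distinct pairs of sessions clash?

0

Check each pair: they overlap iff neither finishes before the other starts.
Sorted by start: Sectional Tracking, Percussion Overdub, Vocals Mixing, Chamber Soundcheck, Brass Block, Percussion Run-through.
Percussion Overdub starts after Sectional Tracking ends, so Sectional Tracking has no further overlaps.
Vocals Mixing starts after Percussion Overdub ends, so Percussion Overdub has no further overlaps.
Chamber Soundcheck starts exactly when Vocals Mixing ends (back-to-back, no overlap), so Vocals Mixing has no further overlaps.
Brass Block starts after Chamber Soundcheck ends, so Chamber Soundcheck has no further overlaps.
Percussion Run-through starts exactly when Brass Block ends (back-to-back, no overlap).
No pair overlaps.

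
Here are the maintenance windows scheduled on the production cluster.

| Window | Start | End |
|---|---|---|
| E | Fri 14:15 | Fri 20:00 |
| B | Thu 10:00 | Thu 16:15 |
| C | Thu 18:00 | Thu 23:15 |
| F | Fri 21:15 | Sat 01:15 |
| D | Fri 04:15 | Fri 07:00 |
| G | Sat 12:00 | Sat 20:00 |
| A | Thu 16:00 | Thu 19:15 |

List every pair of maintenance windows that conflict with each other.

A & B, A & C

Sorted by start: B, A, C, D, E, F, G.
A starts before B ends → B and A overlap.
C starts after B ends, so nothing later overlaps B either.
C starts before A ends → A and C overlap.
D starts after A ends, so nothing later overlaps A either.
D starts after C ends, so nothing later overlaps C either.
E starts after D ends, so nothing later overlaps D either.
F starts after E ends, so nothing later overlaps E either.
G starts after F ends.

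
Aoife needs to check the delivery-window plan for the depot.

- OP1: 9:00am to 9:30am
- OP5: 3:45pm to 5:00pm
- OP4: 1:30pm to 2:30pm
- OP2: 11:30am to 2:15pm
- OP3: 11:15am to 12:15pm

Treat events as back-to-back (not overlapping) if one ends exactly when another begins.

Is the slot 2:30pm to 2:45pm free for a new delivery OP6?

OP1: ends 9:30am at or before OP6 starts 2:30pm → clear.
OP3: ends 12:15pm at or before OP6 starts 2:30pm → clear.
OP2: ends 2:15pm at or before OP6 starts 2:30pm → clear.
OP4: ends 2:30pm at or before OP6 starts 2:30pm → clear.
OP5: starts 3:45pm at or after OP6 ends 2:45pm → clear.

Yes — the slot is free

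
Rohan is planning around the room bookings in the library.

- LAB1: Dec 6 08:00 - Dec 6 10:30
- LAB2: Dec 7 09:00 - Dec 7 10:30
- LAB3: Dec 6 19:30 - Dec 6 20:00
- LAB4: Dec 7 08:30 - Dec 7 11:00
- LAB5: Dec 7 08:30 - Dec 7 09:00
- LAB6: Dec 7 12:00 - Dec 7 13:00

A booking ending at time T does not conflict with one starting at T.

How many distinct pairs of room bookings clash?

2

Sorted by start: LAB1, LAB3, LAB4, LAB5, LAB2, LAB6.
LAB3 starts after LAB1 ends, so nothing later overlaps LAB1 either.
LAB4 starts after LAB3 ends, so nothing later overlaps LAB3 either.
LAB5 starts before LAB4 ends → LAB4 and LAB5 overlap.
LAB2 starts before LAB4 ends → LAB4 and LAB2 overlap.
LAB6 starts after LAB4 ends.
LAB2 starts exactly when LAB5 ends (back-to-back, no overlap), so nothing later overlaps LAB5 either.
LAB6 starts after LAB2 ends.
Overlapping pairs: LAB2 & LAB4, LAB4 & LAB5 — 2 in total.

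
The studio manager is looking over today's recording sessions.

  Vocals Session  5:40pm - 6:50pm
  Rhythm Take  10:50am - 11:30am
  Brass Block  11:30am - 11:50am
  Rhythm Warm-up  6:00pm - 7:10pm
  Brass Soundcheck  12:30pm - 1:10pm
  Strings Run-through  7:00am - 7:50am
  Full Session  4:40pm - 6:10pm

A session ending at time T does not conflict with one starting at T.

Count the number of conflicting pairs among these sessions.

3

Two intervals overlap when each starts before the other ends.
Sorted by start: Strings Run-through, Rhythm Take, Brass Block, Brass Soundcheck, Full Session, Vocals Session, Rhythm Warm-up.
Rhythm Take starts after Strings Run-through ends; Strings Run-through is clear from here.
Brass Block starts exactly when Rhythm Take ends (back-to-back, no overlap); Rhythm Take is clear from here.
Brass Soundcheck starts after Brass Block ends; Brass Block is clear from here.
Full Session starts after Brass Soundcheck ends; Brass Soundcheck is clear from here.
Vocals Session starts before Full Session ends → Full Session and Vocals Session overlap.
Rhythm Warm-up starts before Full Session ends → Full Session and Rhythm Warm-up overlap.
Rhythm Warm-up starts before Vocals Session ends → Vocals Session and Rhythm Warm-up overlap.
Overlapping pairs: Full Session & Rhythm Warm-up, Full Session & Vocals Session, Rhythm Warm-up & Vocals Session — 3 in total.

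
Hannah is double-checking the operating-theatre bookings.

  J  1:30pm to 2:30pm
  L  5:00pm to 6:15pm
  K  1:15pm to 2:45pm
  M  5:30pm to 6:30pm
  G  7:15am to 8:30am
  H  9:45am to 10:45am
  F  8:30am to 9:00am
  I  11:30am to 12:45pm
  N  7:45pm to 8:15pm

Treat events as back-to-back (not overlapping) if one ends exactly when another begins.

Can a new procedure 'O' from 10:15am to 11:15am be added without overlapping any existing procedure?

G: ends 8:30am at or before O starts 10:15am → clear.
F: ends 9:00am at or before O starts 10:15am → clear.
H: starts 9:45am before O ends 11:15am, and ends 10:45am after O starts 10:15am → overlap.
I: starts 11:30am at or after O ends 11:15am → clear.
K: starts 1:15pm at or after O ends 11:15am → clear.
J: starts 1:30pm at or after O ends 11:15am → clear.
L: starts 5:00pm at or after O ends 11:15am → clear.
M: starts 5:30pm at or after O ends 11:15am → clear.
N: starts 7:45pm at or after O ends 11:15am → clear.
O overlaps H.

No — it overlaps H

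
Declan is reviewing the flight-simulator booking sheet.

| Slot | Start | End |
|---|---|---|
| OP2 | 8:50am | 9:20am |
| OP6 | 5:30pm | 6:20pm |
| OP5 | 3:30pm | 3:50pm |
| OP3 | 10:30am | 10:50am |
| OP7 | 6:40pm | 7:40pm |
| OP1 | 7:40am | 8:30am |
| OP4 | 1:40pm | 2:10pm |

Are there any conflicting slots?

No

Sorted by start: OP1, OP2, OP3, OP4, OP5, OP6, OP7.
OP2 starts after OP1 ends, so OP1 has no further overlaps.
OP3 starts after OP2 ends, so OP2 has no further overlaps.
OP4 starts after OP3 ends, so OP3 has no further overlaps.
OP5 starts after OP4 ends, so OP4 has no further overlaps.
OP6 starts after OP5 ends, so OP5 has no further overlaps.
OP7 starts after OP6 ends.
Every pair is clear; the schedule has no overlaps.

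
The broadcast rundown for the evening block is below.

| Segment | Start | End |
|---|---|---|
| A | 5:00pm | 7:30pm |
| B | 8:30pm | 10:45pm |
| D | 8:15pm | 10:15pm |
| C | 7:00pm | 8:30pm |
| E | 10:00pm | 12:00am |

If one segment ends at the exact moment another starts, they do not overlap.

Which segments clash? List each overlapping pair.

Sorted by start: A, C, D, B, E.
C starts before A ends → A and C overlap.
D starts after A ends, so nothing later overlaps A either.
D starts before C ends → C and D overlap.
B starts exactly when C ends (back-to-back, no overlap), so nothing later overlaps C either.
B starts before D ends → D and B overlap.
E starts before D ends → D and E overlap.
E starts before B ends → B and E overlap.

A & C, B & D, B & E, C & D, D & E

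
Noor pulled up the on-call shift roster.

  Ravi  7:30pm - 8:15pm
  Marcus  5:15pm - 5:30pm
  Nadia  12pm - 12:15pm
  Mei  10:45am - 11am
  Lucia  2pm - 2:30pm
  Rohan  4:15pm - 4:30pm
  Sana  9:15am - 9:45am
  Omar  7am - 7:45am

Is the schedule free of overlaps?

Yes

Check each pair: they overlap iff neither finishes before the other starts.
Sorted by start: Omar, Sana, Mei, Nadia, Lucia, Rohan, Marcus, Ravi.
Sana starts after Omar ends, so Omar has no further overlaps.
Mei starts after Sana ends, so Sana has no further overlaps.
Nadia starts after Mei ends, so Mei has no further overlaps.
Lucia starts after Nadia ends, so Nadia has no further overlaps.
Rohan starts after Lucia ends, so Lucia has no further overlaps.
Marcus starts after Rohan ends, so Rohan has no further overlaps.
Ravi starts after Marcus ends.
Every pair is clear; the schedule has no overlaps.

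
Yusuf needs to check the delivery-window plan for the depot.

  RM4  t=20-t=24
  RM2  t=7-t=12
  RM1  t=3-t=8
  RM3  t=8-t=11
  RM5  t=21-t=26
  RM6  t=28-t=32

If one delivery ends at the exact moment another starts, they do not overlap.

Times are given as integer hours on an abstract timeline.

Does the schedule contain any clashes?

Yes

Sorted by start: RM1, RM2, RM3, RM4, RM5, RM6.
RM2 starts before RM1 ends → RM1 and RM2 overlap.
That's a conflict, so the schedule is not conflict-free.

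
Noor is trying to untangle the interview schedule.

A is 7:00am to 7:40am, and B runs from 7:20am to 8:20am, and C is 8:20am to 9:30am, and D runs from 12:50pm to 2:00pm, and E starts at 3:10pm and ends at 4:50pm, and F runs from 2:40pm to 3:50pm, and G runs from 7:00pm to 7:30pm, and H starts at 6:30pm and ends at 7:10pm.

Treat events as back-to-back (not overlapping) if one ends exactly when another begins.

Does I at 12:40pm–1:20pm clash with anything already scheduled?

Yes — it overlaps D

A: ends 7:40am at or before I starts 12:40pm → clear.
B: ends 8:20am at or before I starts 12:40pm → clear.
C: ends 9:30am at or before I starts 12:40pm → clear.
D: starts 12:50pm before I ends 1:20pm, and ends 2:00pm after I starts 12:40pm → overlap.
F: starts 2:40pm at or after I ends 1:20pm → clear.
E: starts 3:10pm at or after I ends 1:20pm → clear.
H: starts 6:30pm at or after I ends 1:20pm → clear.
G: starts 7:00pm at or after I ends 1:20pm → clear.
I overlaps D.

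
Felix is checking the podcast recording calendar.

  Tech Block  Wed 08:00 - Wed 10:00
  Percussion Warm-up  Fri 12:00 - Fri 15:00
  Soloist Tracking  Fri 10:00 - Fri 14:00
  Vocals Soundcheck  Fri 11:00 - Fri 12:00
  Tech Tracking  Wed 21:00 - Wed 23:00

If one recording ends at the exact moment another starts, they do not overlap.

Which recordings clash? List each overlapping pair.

Percussion Warm-up & Soloist Tracking, Soloist Tracking & Vocals Soundcheck

Check each pair: they overlap iff neither finishes before the other starts.
Sorted by start: Tech Block, Tech Tracking, Soloist Tracking, Vocals Soundcheck, Percussion Warm-up.
Tech Tracking starts after Tech Block ends, so nothing later overlaps Tech Block either.
Soloist Tracking starts after Tech Tracking ends, so nothing later overlaps Tech Tracking either.
Vocals Soundcheck starts before Soloist Tracking ends → Soloist Tracking and Vocals Soundcheck overlap.
Percussion Warm-up starts before Soloist Tracking ends → Soloist Tracking and Percussion Warm-up overlap.
Percussion Warm-up starts exactly when Vocals Soundcheck ends (back-to-back, no overlap).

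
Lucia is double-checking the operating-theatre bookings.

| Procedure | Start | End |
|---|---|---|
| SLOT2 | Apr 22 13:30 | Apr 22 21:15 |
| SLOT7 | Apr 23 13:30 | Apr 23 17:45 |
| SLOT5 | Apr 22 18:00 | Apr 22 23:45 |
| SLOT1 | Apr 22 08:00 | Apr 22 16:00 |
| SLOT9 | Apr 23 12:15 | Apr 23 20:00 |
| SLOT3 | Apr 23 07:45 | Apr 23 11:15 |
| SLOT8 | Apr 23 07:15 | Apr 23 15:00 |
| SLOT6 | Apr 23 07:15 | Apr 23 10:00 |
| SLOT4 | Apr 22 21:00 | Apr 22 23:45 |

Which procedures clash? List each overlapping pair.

Sorted by start: SLOT1, SLOT2, SLOT5, SLOT4, SLOT6, SLOT8, SLOT3, SLOT9, SLOT7.
SLOT2 starts before SLOT1 ends → SLOT1 and SLOT2 overlap.
SLOT5 starts after SLOT1 ends; SLOT1 is clear from here.
SLOT5 starts before SLOT2 ends → SLOT2 and SLOT5 overlap.
SLOT4 starts before SLOT2 ends → SLOT2 and SLOT4 overlap.
SLOT6 starts after SLOT2 ends; SLOT2 is clear from here.
SLOT4 starts before SLOT5 ends → SLOT5 and SLOT4 overlap.
SLOT6 starts after SLOT5 ends; SLOT5 is clear from here.
SLOT6 starts after SLOT4 ends; SLOT4 is clear from here.
SLOT8 starts before SLOT6 ends → SLOT6 and SLOT8 overlap.
SLOT3 starts before SLOT6 ends → SLOT6 and SLOT3 overlap.
SLOT9 starts after SLOT6 ends; SLOT6 is clear from here.
SLOT3 starts before SLOT8 ends → SLOT8 and SLOT3 overlap.
SLOT9 starts before SLOT8 ends → SLOT8 and SLOT9 overlap.
SLOT7 starts before SLOT8 ends → SLOT8 and SLOT7 overlap.
SLOT9 starts after SLOT3 ends; SLOT3 is clear from here.
SLOT7 starts before SLOT9 ends → SLOT9 and SLOT7 overlap.

SLOT1 & SLOT2, SLOT2 & SLOT4, SLOT2 & SLOT5, SLOT3 & SLOT6, SLOT3 & SLOT8, SLOT4 & SLOT5, SLOT6 & SLOT8, SLOT7 & SLOT8, SLOT7 & SLOT9, SLOT8 & SLOT9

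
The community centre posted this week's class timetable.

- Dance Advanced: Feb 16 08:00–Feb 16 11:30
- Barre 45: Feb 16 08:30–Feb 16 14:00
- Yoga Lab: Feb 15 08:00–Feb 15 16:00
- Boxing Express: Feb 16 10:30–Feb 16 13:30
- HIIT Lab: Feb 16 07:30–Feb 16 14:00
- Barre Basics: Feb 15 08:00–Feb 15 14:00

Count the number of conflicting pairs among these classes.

Sorted by start: Yoga Lab, Barre Basics, HIIT Lab, Dance Advanced, Barre 45, Boxing Express.
Barre Basics starts before Yoga Lab ends → Yoga Lab and Barre Basics overlap.
HIIT Lab starts after Yoga Lab ends; Yoga Lab is clear from here.
HIIT Lab starts after Barre Basics ends; Barre Basics is clear from here.
Dance Advanced starts before HIIT Lab ends → HIIT Lab and Dance Advanced overlap.
Barre 45 starts before HIIT Lab ends → HIIT Lab and Barre 45 overlap.
Boxing Express starts before HIIT Lab ends → HIIT Lab and Boxing Express overlap.
Barre 45 starts before Dance Advanced ends → Dance Advanced and Barre 45 overlap.
Boxing Express starts before Dance Advanced ends → Dance Advanced and Boxing Express overlap.
Boxing Express starts before Barre 45 ends → Barre 45 and Boxing Express overlap.
Overlapping pairs: Barre 45 & Boxing Express, Barre 45 & Dance Advanced, Barre 45 & HIIT Lab, Barre Basics & Yoga Lab, Boxing Express & Dance Advanced, Boxing Express & HIIT Lab, Dance Advanced & HIIT Lab — 7 in total.

7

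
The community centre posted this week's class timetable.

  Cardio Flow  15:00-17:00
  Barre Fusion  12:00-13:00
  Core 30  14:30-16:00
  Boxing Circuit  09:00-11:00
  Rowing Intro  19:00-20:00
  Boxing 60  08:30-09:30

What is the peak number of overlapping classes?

2

Sort all start/end points and keep a running count:
08:30 start Boxing 60 → 1
09:00 start Boxing Circuit → 2
09:30 end Boxing 60 → 1
11:00 end Boxing Circuit → 0
12:00 start Barre Fusion → 1
13:00 end Barre Fusion → 0
14:30 start Core 30 → 1
15:00 start Cardio Flow → 2
16:00 end Core 30 → 1
17:00 end Cardio Flow → 0
19:00 start Rowing Intro → 1
20:00 end Rowing Intro → 0
Peak is 2, at 09:00 (Boxing 60, Boxing Circuit).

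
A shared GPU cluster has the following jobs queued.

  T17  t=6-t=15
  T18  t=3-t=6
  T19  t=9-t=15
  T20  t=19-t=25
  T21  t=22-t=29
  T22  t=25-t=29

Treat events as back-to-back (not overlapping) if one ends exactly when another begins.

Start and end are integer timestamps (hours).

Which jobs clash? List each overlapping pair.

T17 & T19, T20 & T21, T21 & T22

Sorted by start: T18, T17, T19, T20, T21, T22.
T17 starts exactly when T18 ends (back-to-back, no overlap), so nothing later overlaps T18 either.
T19 starts before T17 ends → T17 and T19 overlap.
T20 starts after T17 ends, so nothing later overlaps T17 either.
T20 starts after T19 ends, so nothing later overlaps T19 either.
T21 starts before T20 ends → T20 and T21 overlap.
T22 starts exactly when T20 ends (back-to-back, no overlap).
T22 starts before T21 ends → T21 and T22 overlap.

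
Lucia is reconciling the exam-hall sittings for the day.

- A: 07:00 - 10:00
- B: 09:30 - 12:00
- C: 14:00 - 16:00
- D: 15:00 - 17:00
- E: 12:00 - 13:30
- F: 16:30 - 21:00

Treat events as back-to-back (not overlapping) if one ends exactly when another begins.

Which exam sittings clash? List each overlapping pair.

Two intervals overlap when each starts before the other ends.
Sorted by start: A, B, E, C, D, F.
B starts before A ends → A and B overlap.
E starts after A ends, so A has no further overlaps.
E starts exactly when B ends (back-to-back, no overlap), so B has no further overlaps.
C starts after E ends, so E has no further overlaps.
D starts before C ends → C and D overlap.
F starts after C ends.
F starts before D ends → D and F overlap.

A & B, C & D, D & F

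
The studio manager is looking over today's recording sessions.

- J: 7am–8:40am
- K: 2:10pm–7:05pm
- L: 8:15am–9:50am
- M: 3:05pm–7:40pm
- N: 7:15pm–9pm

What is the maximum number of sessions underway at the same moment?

Walk through starts and ends in time order (an end at T is processed before a start at T):
7am start J → 1
8:15am start L → 2
8:40am end J → 1
9:50am end L → 0
2:10pm start K → 1
3:05pm start M → 2
7:05pm end K → 1
7:15pm start N → 2
7:40pm end M → 1
9pm end N → 0
Peak is 2, at 8:15am (J, L).

2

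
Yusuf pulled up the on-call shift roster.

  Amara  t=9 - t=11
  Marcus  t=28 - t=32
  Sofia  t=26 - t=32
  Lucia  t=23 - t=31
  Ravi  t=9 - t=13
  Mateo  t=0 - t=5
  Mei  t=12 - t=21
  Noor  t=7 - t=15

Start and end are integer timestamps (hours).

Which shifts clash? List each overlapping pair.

Sorted by start: Mateo, Noor, Ravi, Amara, Mei, Lucia, Sofia, Marcus.
Noor starts after Mateo ends, so nothing later overlaps Mateo either.
Ravi starts before Noor ends → Noor and Ravi overlap.
Amara starts before Noor ends → Noor and Amara overlap.
Mei starts before Noor ends → Noor and Mei overlap.
Lucia starts after Noor ends, so nothing later overlaps Noor either.
Amara starts before Ravi ends → Ravi and Amara overlap.
Mei starts before Ravi ends → Ravi and Mei overlap.
Lucia starts after Ravi ends, so nothing later overlaps Ravi either.
Mei starts after Amara ends, so nothing later overlaps Amara either.
Lucia starts after Mei ends, so nothing later overlaps Mei either.
Sofia starts before Lucia ends → Lucia and Sofia overlap.
Marcus starts before Lucia ends → Lucia and Marcus overlap.
Marcus starts before Sofia ends → Sofia and Marcus overlap.

Amara & Noor, Amara & Ravi, Lucia & Marcus, Lucia & Sofia, Marcus & Sofia, Mei & Noor, Mei & Ravi, Noor & Ravi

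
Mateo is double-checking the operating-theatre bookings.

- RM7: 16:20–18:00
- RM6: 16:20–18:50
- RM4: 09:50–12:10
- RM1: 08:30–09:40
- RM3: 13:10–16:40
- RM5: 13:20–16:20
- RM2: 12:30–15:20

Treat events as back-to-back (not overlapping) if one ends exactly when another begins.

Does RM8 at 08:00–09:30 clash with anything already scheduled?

RM1: starts 08:30 before RM8 ends 09:30, and ends 09:40 after RM8 starts 08:00 → overlap.
RM4: starts 09:50 at or after RM8 ends 09:30 → clear.
RM2: starts 12:30 at or after RM8 ends 09:30 → clear.
RM3: starts 13:10 at or after RM8 ends 09:30 → clear.
RM5: starts 13:20 at or after RM8 ends 09:30 → clear.
RM6: starts 16:20 at or after RM8 ends 09:30 → clear.
RM7: starts 16:20 at or after RM8 ends 09:30 → clear.
RM8 overlaps RM1.

Yes — it overlaps RM1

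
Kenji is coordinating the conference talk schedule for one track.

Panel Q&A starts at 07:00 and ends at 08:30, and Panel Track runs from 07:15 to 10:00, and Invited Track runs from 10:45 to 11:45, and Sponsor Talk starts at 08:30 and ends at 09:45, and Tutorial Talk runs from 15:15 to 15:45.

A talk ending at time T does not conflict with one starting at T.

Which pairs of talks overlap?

Panel Q&A & Panel Track, Panel Track & Sponsor Talk

Two intervals overlap when each starts before the other ends.
Sorted by start: Panel Q&A, Panel Track, Sponsor Talk, Invited Track, Tutorial Talk.
Panel Track starts before Panel Q&A ends → Panel Q&A and Panel Track overlap.
Sponsor Talk starts exactly when Panel Q&A ends (back-to-back, no overlap), so nothing later overlaps Panel Q&A either.
Sponsor Talk starts before Panel Track ends → Panel Track and Sponsor Talk overlap.
Invited Track starts after Panel Track ends, so nothing later overlaps Panel Track either.
Invited Track starts after Sponsor Talk ends, so nothing later overlaps Sponsor Talk either.
Tutorial Talk starts after Invited Track ends.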